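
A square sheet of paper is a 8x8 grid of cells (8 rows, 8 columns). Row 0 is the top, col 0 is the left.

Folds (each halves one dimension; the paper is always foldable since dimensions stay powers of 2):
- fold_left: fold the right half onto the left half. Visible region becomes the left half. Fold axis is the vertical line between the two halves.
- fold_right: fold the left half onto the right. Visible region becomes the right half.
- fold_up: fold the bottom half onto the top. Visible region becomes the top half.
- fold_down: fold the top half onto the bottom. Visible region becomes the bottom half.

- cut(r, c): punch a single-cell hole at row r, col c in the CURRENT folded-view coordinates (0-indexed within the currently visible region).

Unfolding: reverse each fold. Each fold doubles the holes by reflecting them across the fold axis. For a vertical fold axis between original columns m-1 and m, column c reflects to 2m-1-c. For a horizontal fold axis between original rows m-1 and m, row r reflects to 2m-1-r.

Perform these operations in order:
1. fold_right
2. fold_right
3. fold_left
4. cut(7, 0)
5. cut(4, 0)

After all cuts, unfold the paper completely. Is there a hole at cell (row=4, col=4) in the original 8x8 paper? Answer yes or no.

Answer: yes

Derivation:
Op 1 fold_right: fold axis v@4; visible region now rows[0,8) x cols[4,8) = 8x4
Op 2 fold_right: fold axis v@6; visible region now rows[0,8) x cols[6,8) = 8x2
Op 3 fold_left: fold axis v@7; visible region now rows[0,8) x cols[6,7) = 8x1
Op 4 cut(7, 0): punch at orig (7,6); cuts so far [(7, 6)]; region rows[0,8) x cols[6,7) = 8x1
Op 5 cut(4, 0): punch at orig (4,6); cuts so far [(4, 6), (7, 6)]; region rows[0,8) x cols[6,7) = 8x1
Unfold 1 (reflect across v@7): 4 holes -> [(4, 6), (4, 7), (7, 6), (7, 7)]
Unfold 2 (reflect across v@6): 8 holes -> [(4, 4), (4, 5), (4, 6), (4, 7), (7, 4), (7, 5), (7, 6), (7, 7)]
Unfold 3 (reflect across v@4): 16 holes -> [(4, 0), (4, 1), (4, 2), (4, 3), (4, 4), (4, 5), (4, 6), (4, 7), (7, 0), (7, 1), (7, 2), (7, 3), (7, 4), (7, 5), (7, 6), (7, 7)]
Holes: [(4, 0), (4, 1), (4, 2), (4, 3), (4, 4), (4, 5), (4, 6), (4, 7), (7, 0), (7, 1), (7, 2), (7, 3), (7, 4), (7, 5), (7, 6), (7, 7)]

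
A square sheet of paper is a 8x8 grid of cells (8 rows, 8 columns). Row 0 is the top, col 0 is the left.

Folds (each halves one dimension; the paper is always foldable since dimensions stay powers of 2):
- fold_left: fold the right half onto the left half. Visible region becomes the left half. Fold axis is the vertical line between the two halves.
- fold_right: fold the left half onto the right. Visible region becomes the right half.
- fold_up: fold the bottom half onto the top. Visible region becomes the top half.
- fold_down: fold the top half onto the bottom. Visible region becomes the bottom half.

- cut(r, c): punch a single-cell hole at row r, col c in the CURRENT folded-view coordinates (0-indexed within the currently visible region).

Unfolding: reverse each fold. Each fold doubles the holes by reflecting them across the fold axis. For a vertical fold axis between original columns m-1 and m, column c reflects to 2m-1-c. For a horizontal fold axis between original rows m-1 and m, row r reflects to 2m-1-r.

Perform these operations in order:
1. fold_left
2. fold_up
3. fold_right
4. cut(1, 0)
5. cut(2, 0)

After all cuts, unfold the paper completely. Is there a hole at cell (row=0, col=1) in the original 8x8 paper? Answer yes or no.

Answer: no

Derivation:
Op 1 fold_left: fold axis v@4; visible region now rows[0,8) x cols[0,4) = 8x4
Op 2 fold_up: fold axis h@4; visible region now rows[0,4) x cols[0,4) = 4x4
Op 3 fold_right: fold axis v@2; visible region now rows[0,4) x cols[2,4) = 4x2
Op 4 cut(1, 0): punch at orig (1,2); cuts so far [(1, 2)]; region rows[0,4) x cols[2,4) = 4x2
Op 5 cut(2, 0): punch at orig (2,2); cuts so far [(1, 2), (2, 2)]; region rows[0,4) x cols[2,4) = 4x2
Unfold 1 (reflect across v@2): 4 holes -> [(1, 1), (1, 2), (2, 1), (2, 2)]
Unfold 2 (reflect across h@4): 8 holes -> [(1, 1), (1, 2), (2, 1), (2, 2), (5, 1), (5, 2), (6, 1), (6, 2)]
Unfold 3 (reflect across v@4): 16 holes -> [(1, 1), (1, 2), (1, 5), (1, 6), (2, 1), (2, 2), (2, 5), (2, 6), (5, 1), (5, 2), (5, 5), (5, 6), (6, 1), (6, 2), (6, 5), (6, 6)]
Holes: [(1, 1), (1, 2), (1, 5), (1, 6), (2, 1), (2, 2), (2, 5), (2, 6), (5, 1), (5, 2), (5, 5), (5, 6), (6, 1), (6, 2), (6, 5), (6, 6)]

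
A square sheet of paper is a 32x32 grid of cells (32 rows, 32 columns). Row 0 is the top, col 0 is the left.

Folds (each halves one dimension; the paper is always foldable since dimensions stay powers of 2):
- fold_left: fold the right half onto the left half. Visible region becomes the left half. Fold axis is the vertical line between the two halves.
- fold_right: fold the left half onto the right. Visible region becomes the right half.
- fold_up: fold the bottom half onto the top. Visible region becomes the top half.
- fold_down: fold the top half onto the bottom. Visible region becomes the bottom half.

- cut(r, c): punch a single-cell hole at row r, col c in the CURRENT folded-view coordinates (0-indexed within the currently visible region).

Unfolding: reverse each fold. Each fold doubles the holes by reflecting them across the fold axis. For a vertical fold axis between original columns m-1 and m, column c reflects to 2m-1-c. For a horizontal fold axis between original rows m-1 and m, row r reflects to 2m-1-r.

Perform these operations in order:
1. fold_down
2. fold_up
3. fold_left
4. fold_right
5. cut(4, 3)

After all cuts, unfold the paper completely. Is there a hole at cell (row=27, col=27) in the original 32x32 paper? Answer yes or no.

Op 1 fold_down: fold axis h@16; visible region now rows[16,32) x cols[0,32) = 16x32
Op 2 fold_up: fold axis h@24; visible region now rows[16,24) x cols[0,32) = 8x32
Op 3 fold_left: fold axis v@16; visible region now rows[16,24) x cols[0,16) = 8x16
Op 4 fold_right: fold axis v@8; visible region now rows[16,24) x cols[8,16) = 8x8
Op 5 cut(4, 3): punch at orig (20,11); cuts so far [(20, 11)]; region rows[16,24) x cols[8,16) = 8x8
Unfold 1 (reflect across v@8): 2 holes -> [(20, 4), (20, 11)]
Unfold 2 (reflect across v@16): 4 holes -> [(20, 4), (20, 11), (20, 20), (20, 27)]
Unfold 3 (reflect across h@24): 8 holes -> [(20, 4), (20, 11), (20, 20), (20, 27), (27, 4), (27, 11), (27, 20), (27, 27)]
Unfold 4 (reflect across h@16): 16 holes -> [(4, 4), (4, 11), (4, 20), (4, 27), (11, 4), (11, 11), (11, 20), (11, 27), (20, 4), (20, 11), (20, 20), (20, 27), (27, 4), (27, 11), (27, 20), (27, 27)]
Holes: [(4, 4), (4, 11), (4, 20), (4, 27), (11, 4), (11, 11), (11, 20), (11, 27), (20, 4), (20, 11), (20, 20), (20, 27), (27, 4), (27, 11), (27, 20), (27, 27)]

Answer: yes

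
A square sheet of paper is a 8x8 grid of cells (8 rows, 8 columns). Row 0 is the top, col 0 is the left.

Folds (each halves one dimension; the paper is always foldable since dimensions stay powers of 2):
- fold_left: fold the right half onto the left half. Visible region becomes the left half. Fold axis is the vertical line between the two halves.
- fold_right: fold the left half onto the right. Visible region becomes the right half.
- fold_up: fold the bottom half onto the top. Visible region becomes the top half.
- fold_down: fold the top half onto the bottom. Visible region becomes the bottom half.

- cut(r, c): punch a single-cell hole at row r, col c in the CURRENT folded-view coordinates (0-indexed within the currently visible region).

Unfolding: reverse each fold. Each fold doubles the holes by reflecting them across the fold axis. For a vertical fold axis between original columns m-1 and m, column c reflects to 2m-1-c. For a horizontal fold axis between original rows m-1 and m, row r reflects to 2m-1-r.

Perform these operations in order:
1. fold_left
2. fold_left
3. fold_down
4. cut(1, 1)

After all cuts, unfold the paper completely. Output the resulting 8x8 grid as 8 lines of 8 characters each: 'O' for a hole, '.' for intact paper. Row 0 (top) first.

Answer: ........
........
.OO..OO.
........
........
.OO..OO.
........
........

Derivation:
Op 1 fold_left: fold axis v@4; visible region now rows[0,8) x cols[0,4) = 8x4
Op 2 fold_left: fold axis v@2; visible region now rows[0,8) x cols[0,2) = 8x2
Op 3 fold_down: fold axis h@4; visible region now rows[4,8) x cols[0,2) = 4x2
Op 4 cut(1, 1): punch at orig (5,1); cuts so far [(5, 1)]; region rows[4,8) x cols[0,2) = 4x2
Unfold 1 (reflect across h@4): 2 holes -> [(2, 1), (5, 1)]
Unfold 2 (reflect across v@2): 4 holes -> [(2, 1), (2, 2), (5, 1), (5, 2)]
Unfold 3 (reflect across v@4): 8 holes -> [(2, 1), (2, 2), (2, 5), (2, 6), (5, 1), (5, 2), (5, 5), (5, 6)]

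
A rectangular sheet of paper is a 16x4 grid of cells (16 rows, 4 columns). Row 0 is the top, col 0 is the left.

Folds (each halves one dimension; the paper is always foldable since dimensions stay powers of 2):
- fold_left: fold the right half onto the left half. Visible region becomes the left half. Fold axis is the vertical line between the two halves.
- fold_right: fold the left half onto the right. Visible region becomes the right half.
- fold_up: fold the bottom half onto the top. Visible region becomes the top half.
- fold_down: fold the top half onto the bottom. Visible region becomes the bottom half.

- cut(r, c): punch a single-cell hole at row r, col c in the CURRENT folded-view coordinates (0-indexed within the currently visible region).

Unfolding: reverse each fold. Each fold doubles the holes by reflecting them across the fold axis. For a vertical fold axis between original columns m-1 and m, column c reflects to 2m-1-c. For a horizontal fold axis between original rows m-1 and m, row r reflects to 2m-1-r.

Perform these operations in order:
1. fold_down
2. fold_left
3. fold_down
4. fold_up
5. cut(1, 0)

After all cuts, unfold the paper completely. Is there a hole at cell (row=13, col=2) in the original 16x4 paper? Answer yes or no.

Answer: no

Derivation:
Op 1 fold_down: fold axis h@8; visible region now rows[8,16) x cols[0,4) = 8x4
Op 2 fold_left: fold axis v@2; visible region now rows[8,16) x cols[0,2) = 8x2
Op 3 fold_down: fold axis h@12; visible region now rows[12,16) x cols[0,2) = 4x2
Op 4 fold_up: fold axis h@14; visible region now rows[12,14) x cols[0,2) = 2x2
Op 5 cut(1, 0): punch at orig (13,0); cuts so far [(13, 0)]; region rows[12,14) x cols[0,2) = 2x2
Unfold 1 (reflect across h@14): 2 holes -> [(13, 0), (14, 0)]
Unfold 2 (reflect across h@12): 4 holes -> [(9, 0), (10, 0), (13, 0), (14, 0)]
Unfold 3 (reflect across v@2): 8 holes -> [(9, 0), (9, 3), (10, 0), (10, 3), (13, 0), (13, 3), (14, 0), (14, 3)]
Unfold 4 (reflect across h@8): 16 holes -> [(1, 0), (1, 3), (2, 0), (2, 3), (5, 0), (5, 3), (6, 0), (6, 3), (9, 0), (9, 3), (10, 0), (10, 3), (13, 0), (13, 3), (14, 0), (14, 3)]
Holes: [(1, 0), (1, 3), (2, 0), (2, 3), (5, 0), (5, 3), (6, 0), (6, 3), (9, 0), (9, 3), (10, 0), (10, 3), (13, 0), (13, 3), (14, 0), (14, 3)]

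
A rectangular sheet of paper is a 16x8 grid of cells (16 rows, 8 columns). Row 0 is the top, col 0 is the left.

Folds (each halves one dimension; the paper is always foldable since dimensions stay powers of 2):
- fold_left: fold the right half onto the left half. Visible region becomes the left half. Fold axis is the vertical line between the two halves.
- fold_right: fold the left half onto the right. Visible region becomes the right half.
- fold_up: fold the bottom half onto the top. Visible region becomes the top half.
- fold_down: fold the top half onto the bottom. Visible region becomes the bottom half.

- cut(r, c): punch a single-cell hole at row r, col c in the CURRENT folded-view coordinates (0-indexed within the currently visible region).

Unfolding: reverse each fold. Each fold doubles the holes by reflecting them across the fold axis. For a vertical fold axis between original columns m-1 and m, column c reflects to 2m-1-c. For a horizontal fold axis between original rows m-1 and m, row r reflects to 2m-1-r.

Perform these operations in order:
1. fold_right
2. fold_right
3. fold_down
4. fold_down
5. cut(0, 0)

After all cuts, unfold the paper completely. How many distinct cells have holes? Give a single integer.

Op 1 fold_right: fold axis v@4; visible region now rows[0,16) x cols[4,8) = 16x4
Op 2 fold_right: fold axis v@6; visible region now rows[0,16) x cols[6,8) = 16x2
Op 3 fold_down: fold axis h@8; visible region now rows[8,16) x cols[6,8) = 8x2
Op 4 fold_down: fold axis h@12; visible region now rows[12,16) x cols[6,8) = 4x2
Op 5 cut(0, 0): punch at orig (12,6); cuts so far [(12, 6)]; region rows[12,16) x cols[6,8) = 4x2
Unfold 1 (reflect across h@12): 2 holes -> [(11, 6), (12, 6)]
Unfold 2 (reflect across h@8): 4 holes -> [(3, 6), (4, 6), (11, 6), (12, 6)]
Unfold 3 (reflect across v@6): 8 holes -> [(3, 5), (3, 6), (4, 5), (4, 6), (11, 5), (11, 6), (12, 5), (12, 6)]
Unfold 4 (reflect across v@4): 16 holes -> [(3, 1), (3, 2), (3, 5), (3, 6), (4, 1), (4, 2), (4, 5), (4, 6), (11, 1), (11, 2), (11, 5), (11, 6), (12, 1), (12, 2), (12, 5), (12, 6)]

Answer: 16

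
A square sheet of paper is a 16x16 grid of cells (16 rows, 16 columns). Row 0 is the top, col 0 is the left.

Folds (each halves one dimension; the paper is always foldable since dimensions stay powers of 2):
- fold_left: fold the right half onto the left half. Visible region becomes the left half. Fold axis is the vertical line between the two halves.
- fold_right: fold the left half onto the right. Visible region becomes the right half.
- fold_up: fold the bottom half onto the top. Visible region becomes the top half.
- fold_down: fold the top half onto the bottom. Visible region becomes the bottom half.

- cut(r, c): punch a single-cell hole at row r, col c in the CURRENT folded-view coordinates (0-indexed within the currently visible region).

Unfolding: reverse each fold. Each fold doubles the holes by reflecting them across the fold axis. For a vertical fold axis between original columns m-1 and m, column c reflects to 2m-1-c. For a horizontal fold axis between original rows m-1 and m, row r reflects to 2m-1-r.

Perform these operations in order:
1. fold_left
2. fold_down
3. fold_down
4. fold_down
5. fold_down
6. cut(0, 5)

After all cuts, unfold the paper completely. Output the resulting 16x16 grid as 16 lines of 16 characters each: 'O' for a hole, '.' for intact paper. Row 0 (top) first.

Op 1 fold_left: fold axis v@8; visible region now rows[0,16) x cols[0,8) = 16x8
Op 2 fold_down: fold axis h@8; visible region now rows[8,16) x cols[0,8) = 8x8
Op 3 fold_down: fold axis h@12; visible region now rows[12,16) x cols[0,8) = 4x8
Op 4 fold_down: fold axis h@14; visible region now rows[14,16) x cols[0,8) = 2x8
Op 5 fold_down: fold axis h@15; visible region now rows[15,16) x cols[0,8) = 1x8
Op 6 cut(0, 5): punch at orig (15,5); cuts so far [(15, 5)]; region rows[15,16) x cols[0,8) = 1x8
Unfold 1 (reflect across h@15): 2 holes -> [(14, 5), (15, 5)]
Unfold 2 (reflect across h@14): 4 holes -> [(12, 5), (13, 5), (14, 5), (15, 5)]
Unfold 3 (reflect across h@12): 8 holes -> [(8, 5), (9, 5), (10, 5), (11, 5), (12, 5), (13, 5), (14, 5), (15, 5)]
Unfold 4 (reflect across h@8): 16 holes -> [(0, 5), (1, 5), (2, 5), (3, 5), (4, 5), (5, 5), (6, 5), (7, 5), (8, 5), (9, 5), (10, 5), (11, 5), (12, 5), (13, 5), (14, 5), (15, 5)]
Unfold 5 (reflect across v@8): 32 holes -> [(0, 5), (0, 10), (1, 5), (1, 10), (2, 5), (2, 10), (3, 5), (3, 10), (4, 5), (4, 10), (5, 5), (5, 10), (6, 5), (6, 10), (7, 5), (7, 10), (8, 5), (8, 10), (9, 5), (9, 10), (10, 5), (10, 10), (11, 5), (11, 10), (12, 5), (12, 10), (13, 5), (13, 10), (14, 5), (14, 10), (15, 5), (15, 10)]

Answer: .....O....O.....
.....O....O.....
.....O....O.....
.....O....O.....
.....O....O.....
.....O....O.....
.....O....O.....
.....O....O.....
.....O....O.....
.....O....O.....
.....O....O.....
.....O....O.....
.....O....O.....
.....O....O.....
.....O....O.....
.....O....O.....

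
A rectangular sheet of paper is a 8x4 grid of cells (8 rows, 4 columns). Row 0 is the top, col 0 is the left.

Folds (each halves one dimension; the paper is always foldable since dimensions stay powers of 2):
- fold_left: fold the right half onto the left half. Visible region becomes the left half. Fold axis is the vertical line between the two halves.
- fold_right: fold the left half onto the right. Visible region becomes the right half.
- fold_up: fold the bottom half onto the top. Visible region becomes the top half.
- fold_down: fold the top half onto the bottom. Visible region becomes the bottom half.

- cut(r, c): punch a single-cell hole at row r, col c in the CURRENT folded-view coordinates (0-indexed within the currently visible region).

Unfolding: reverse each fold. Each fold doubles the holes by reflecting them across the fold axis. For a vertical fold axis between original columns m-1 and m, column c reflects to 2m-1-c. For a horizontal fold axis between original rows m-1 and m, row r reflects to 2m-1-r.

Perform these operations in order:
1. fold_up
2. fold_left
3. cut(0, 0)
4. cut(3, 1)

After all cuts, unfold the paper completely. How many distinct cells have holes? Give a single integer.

Op 1 fold_up: fold axis h@4; visible region now rows[0,4) x cols[0,4) = 4x4
Op 2 fold_left: fold axis v@2; visible region now rows[0,4) x cols[0,2) = 4x2
Op 3 cut(0, 0): punch at orig (0,0); cuts so far [(0, 0)]; region rows[0,4) x cols[0,2) = 4x2
Op 4 cut(3, 1): punch at orig (3,1); cuts so far [(0, 0), (3, 1)]; region rows[0,4) x cols[0,2) = 4x2
Unfold 1 (reflect across v@2): 4 holes -> [(0, 0), (0, 3), (3, 1), (3, 2)]
Unfold 2 (reflect across h@4): 8 holes -> [(0, 0), (0, 3), (3, 1), (3, 2), (4, 1), (4, 2), (7, 0), (7, 3)]

Answer: 8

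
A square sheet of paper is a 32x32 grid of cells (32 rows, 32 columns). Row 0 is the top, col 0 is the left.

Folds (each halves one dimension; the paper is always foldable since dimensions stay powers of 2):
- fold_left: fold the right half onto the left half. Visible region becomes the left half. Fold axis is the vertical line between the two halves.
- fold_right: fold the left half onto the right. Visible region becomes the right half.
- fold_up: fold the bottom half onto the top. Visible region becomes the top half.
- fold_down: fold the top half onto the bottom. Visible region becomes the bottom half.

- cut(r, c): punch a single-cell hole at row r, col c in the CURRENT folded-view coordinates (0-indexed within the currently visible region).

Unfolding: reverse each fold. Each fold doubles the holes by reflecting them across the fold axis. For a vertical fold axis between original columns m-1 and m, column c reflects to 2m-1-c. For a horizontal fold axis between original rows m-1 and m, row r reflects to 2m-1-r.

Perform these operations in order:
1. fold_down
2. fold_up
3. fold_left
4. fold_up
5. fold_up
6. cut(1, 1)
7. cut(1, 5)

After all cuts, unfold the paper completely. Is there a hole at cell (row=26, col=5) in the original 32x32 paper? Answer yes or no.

Answer: yes

Derivation:
Op 1 fold_down: fold axis h@16; visible region now rows[16,32) x cols[0,32) = 16x32
Op 2 fold_up: fold axis h@24; visible region now rows[16,24) x cols[0,32) = 8x32
Op 3 fold_left: fold axis v@16; visible region now rows[16,24) x cols[0,16) = 8x16
Op 4 fold_up: fold axis h@20; visible region now rows[16,20) x cols[0,16) = 4x16
Op 5 fold_up: fold axis h@18; visible region now rows[16,18) x cols[0,16) = 2x16
Op 6 cut(1, 1): punch at orig (17,1); cuts so far [(17, 1)]; region rows[16,18) x cols[0,16) = 2x16
Op 7 cut(1, 5): punch at orig (17,5); cuts so far [(17, 1), (17, 5)]; region rows[16,18) x cols[0,16) = 2x16
Unfold 1 (reflect across h@18): 4 holes -> [(17, 1), (17, 5), (18, 1), (18, 5)]
Unfold 2 (reflect across h@20): 8 holes -> [(17, 1), (17, 5), (18, 1), (18, 5), (21, 1), (21, 5), (22, 1), (22, 5)]
Unfold 3 (reflect across v@16): 16 holes -> [(17, 1), (17, 5), (17, 26), (17, 30), (18, 1), (18, 5), (18, 26), (18, 30), (21, 1), (21, 5), (21, 26), (21, 30), (22, 1), (22, 5), (22, 26), (22, 30)]
Unfold 4 (reflect across h@24): 32 holes -> [(17, 1), (17, 5), (17, 26), (17, 30), (18, 1), (18, 5), (18, 26), (18, 30), (21, 1), (21, 5), (21, 26), (21, 30), (22, 1), (22, 5), (22, 26), (22, 30), (25, 1), (25, 5), (25, 26), (25, 30), (26, 1), (26, 5), (26, 26), (26, 30), (29, 1), (29, 5), (29, 26), (29, 30), (30, 1), (30, 5), (30, 26), (30, 30)]
Unfold 5 (reflect across h@16): 64 holes -> [(1, 1), (1, 5), (1, 26), (1, 30), (2, 1), (2, 5), (2, 26), (2, 30), (5, 1), (5, 5), (5, 26), (5, 30), (6, 1), (6, 5), (6, 26), (6, 30), (9, 1), (9, 5), (9, 26), (9, 30), (10, 1), (10, 5), (10, 26), (10, 30), (13, 1), (13, 5), (13, 26), (13, 30), (14, 1), (14, 5), (14, 26), (14, 30), (17, 1), (17, 5), (17, 26), (17, 30), (18, 1), (18, 5), (18, 26), (18, 30), (21, 1), (21, 5), (21, 26), (21, 30), (22, 1), (22, 5), (22, 26), (22, 30), (25, 1), (25, 5), (25, 26), (25, 30), (26, 1), (26, 5), (26, 26), (26, 30), (29, 1), (29, 5), (29, 26), (29, 30), (30, 1), (30, 5), (30, 26), (30, 30)]
Holes: [(1, 1), (1, 5), (1, 26), (1, 30), (2, 1), (2, 5), (2, 26), (2, 30), (5, 1), (5, 5), (5, 26), (5, 30), (6, 1), (6, 5), (6, 26), (6, 30), (9, 1), (9, 5), (9, 26), (9, 30), (10, 1), (10, 5), (10, 26), (10, 30), (13, 1), (13, 5), (13, 26), (13, 30), (14, 1), (14, 5), (14, 26), (14, 30), (17, 1), (17, 5), (17, 26), (17, 30), (18, 1), (18, 5), (18, 26), (18, 30), (21, 1), (21, 5), (21, 26), (21, 30), (22, 1), (22, 5), (22, 26), (22, 30), (25, 1), (25, 5), (25, 26), (25, 30), (26, 1), (26, 5), (26, 26), (26, 30), (29, 1), (29, 5), (29, 26), (29, 30), (30, 1), (30, 5), (30, 26), (30, 30)]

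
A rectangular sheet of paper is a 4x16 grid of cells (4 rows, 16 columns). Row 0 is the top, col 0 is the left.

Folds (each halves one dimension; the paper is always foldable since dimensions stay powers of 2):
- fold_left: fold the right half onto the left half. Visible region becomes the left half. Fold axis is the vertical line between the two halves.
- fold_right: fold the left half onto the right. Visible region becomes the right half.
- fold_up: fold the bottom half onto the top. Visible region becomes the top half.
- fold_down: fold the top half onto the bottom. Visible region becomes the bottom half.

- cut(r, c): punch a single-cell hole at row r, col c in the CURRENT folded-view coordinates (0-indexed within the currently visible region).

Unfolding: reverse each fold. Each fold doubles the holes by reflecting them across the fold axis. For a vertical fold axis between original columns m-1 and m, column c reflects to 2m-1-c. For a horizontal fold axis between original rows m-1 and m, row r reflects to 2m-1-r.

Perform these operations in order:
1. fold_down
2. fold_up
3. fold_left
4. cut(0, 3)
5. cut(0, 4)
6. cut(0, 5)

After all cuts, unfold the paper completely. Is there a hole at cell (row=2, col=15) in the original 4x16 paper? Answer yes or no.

Op 1 fold_down: fold axis h@2; visible region now rows[2,4) x cols[0,16) = 2x16
Op 2 fold_up: fold axis h@3; visible region now rows[2,3) x cols[0,16) = 1x16
Op 3 fold_left: fold axis v@8; visible region now rows[2,3) x cols[0,8) = 1x8
Op 4 cut(0, 3): punch at orig (2,3); cuts so far [(2, 3)]; region rows[2,3) x cols[0,8) = 1x8
Op 5 cut(0, 4): punch at orig (2,4); cuts so far [(2, 3), (2, 4)]; region rows[2,3) x cols[0,8) = 1x8
Op 6 cut(0, 5): punch at orig (2,5); cuts so far [(2, 3), (2, 4), (2, 5)]; region rows[2,3) x cols[0,8) = 1x8
Unfold 1 (reflect across v@8): 6 holes -> [(2, 3), (2, 4), (2, 5), (2, 10), (2, 11), (2, 12)]
Unfold 2 (reflect across h@3): 12 holes -> [(2, 3), (2, 4), (2, 5), (2, 10), (2, 11), (2, 12), (3, 3), (3, 4), (3, 5), (3, 10), (3, 11), (3, 12)]
Unfold 3 (reflect across h@2): 24 holes -> [(0, 3), (0, 4), (0, 5), (0, 10), (0, 11), (0, 12), (1, 3), (1, 4), (1, 5), (1, 10), (1, 11), (1, 12), (2, 3), (2, 4), (2, 5), (2, 10), (2, 11), (2, 12), (3, 3), (3, 4), (3, 5), (3, 10), (3, 11), (3, 12)]
Holes: [(0, 3), (0, 4), (0, 5), (0, 10), (0, 11), (0, 12), (1, 3), (1, 4), (1, 5), (1, 10), (1, 11), (1, 12), (2, 3), (2, 4), (2, 5), (2, 10), (2, 11), (2, 12), (3, 3), (3, 4), (3, 5), (3, 10), (3, 11), (3, 12)]

Answer: no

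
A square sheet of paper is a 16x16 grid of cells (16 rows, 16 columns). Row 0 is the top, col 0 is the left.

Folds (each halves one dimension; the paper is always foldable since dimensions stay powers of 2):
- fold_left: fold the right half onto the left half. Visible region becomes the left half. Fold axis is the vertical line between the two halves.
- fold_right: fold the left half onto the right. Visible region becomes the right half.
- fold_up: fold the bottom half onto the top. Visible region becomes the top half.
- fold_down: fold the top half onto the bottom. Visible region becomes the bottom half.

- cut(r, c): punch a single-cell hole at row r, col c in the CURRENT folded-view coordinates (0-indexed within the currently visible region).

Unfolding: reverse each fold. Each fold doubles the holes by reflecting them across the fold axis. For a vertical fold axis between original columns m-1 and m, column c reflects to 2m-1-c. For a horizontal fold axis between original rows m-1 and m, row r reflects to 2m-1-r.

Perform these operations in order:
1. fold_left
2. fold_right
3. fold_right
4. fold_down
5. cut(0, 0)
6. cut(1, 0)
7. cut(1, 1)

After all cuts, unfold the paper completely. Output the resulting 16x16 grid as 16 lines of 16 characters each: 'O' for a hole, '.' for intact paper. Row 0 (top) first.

Answer: ................
................
................
................
................
................
OOOOOOOOOOOOOOOO
.OO..OO..OO..OO.
.OO..OO..OO..OO.
OOOOOOOOOOOOOOOO
................
................
................
................
................
................

Derivation:
Op 1 fold_left: fold axis v@8; visible region now rows[0,16) x cols[0,8) = 16x8
Op 2 fold_right: fold axis v@4; visible region now rows[0,16) x cols[4,8) = 16x4
Op 3 fold_right: fold axis v@6; visible region now rows[0,16) x cols[6,8) = 16x2
Op 4 fold_down: fold axis h@8; visible region now rows[8,16) x cols[6,8) = 8x2
Op 5 cut(0, 0): punch at orig (8,6); cuts so far [(8, 6)]; region rows[8,16) x cols[6,8) = 8x2
Op 6 cut(1, 0): punch at orig (9,6); cuts so far [(8, 6), (9, 6)]; region rows[8,16) x cols[6,8) = 8x2
Op 7 cut(1, 1): punch at orig (9,7); cuts so far [(8, 6), (9, 6), (9, 7)]; region rows[8,16) x cols[6,8) = 8x2
Unfold 1 (reflect across h@8): 6 holes -> [(6, 6), (6, 7), (7, 6), (8, 6), (9, 6), (9, 7)]
Unfold 2 (reflect across v@6): 12 holes -> [(6, 4), (6, 5), (6, 6), (6, 7), (7, 5), (7, 6), (8, 5), (8, 6), (9, 4), (9, 5), (9, 6), (9, 7)]
Unfold 3 (reflect across v@4): 24 holes -> [(6, 0), (6, 1), (6, 2), (6, 3), (6, 4), (6, 5), (6, 6), (6, 7), (7, 1), (7, 2), (7, 5), (7, 6), (8, 1), (8, 2), (8, 5), (8, 6), (9, 0), (9, 1), (9, 2), (9, 3), (9, 4), (9, 5), (9, 6), (9, 7)]
Unfold 4 (reflect across v@8): 48 holes -> [(6, 0), (6, 1), (6, 2), (6, 3), (6, 4), (6, 5), (6, 6), (6, 7), (6, 8), (6, 9), (6, 10), (6, 11), (6, 12), (6, 13), (6, 14), (6, 15), (7, 1), (7, 2), (7, 5), (7, 6), (7, 9), (7, 10), (7, 13), (7, 14), (8, 1), (8, 2), (8, 5), (8, 6), (8, 9), (8, 10), (8, 13), (8, 14), (9, 0), (9, 1), (9, 2), (9, 3), (9, 4), (9, 5), (9, 6), (9, 7), (9, 8), (9, 9), (9, 10), (9, 11), (9, 12), (9, 13), (9, 14), (9, 15)]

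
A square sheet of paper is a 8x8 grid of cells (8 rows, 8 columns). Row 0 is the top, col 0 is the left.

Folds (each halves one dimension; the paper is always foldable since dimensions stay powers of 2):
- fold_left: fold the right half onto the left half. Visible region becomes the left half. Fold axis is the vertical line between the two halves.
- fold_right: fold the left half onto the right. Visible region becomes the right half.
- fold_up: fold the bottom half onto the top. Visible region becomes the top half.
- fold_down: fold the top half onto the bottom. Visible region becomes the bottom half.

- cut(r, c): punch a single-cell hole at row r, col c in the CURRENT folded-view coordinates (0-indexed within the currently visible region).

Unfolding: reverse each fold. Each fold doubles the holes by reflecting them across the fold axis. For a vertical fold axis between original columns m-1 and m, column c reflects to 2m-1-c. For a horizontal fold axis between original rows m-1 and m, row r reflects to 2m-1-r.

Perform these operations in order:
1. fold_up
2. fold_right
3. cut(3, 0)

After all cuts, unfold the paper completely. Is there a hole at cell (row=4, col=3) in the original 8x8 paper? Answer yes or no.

Op 1 fold_up: fold axis h@4; visible region now rows[0,4) x cols[0,8) = 4x8
Op 2 fold_right: fold axis v@4; visible region now rows[0,4) x cols[4,8) = 4x4
Op 3 cut(3, 0): punch at orig (3,4); cuts so far [(3, 4)]; region rows[0,4) x cols[4,8) = 4x4
Unfold 1 (reflect across v@4): 2 holes -> [(3, 3), (3, 4)]
Unfold 2 (reflect across h@4): 4 holes -> [(3, 3), (3, 4), (4, 3), (4, 4)]
Holes: [(3, 3), (3, 4), (4, 3), (4, 4)]

Answer: yes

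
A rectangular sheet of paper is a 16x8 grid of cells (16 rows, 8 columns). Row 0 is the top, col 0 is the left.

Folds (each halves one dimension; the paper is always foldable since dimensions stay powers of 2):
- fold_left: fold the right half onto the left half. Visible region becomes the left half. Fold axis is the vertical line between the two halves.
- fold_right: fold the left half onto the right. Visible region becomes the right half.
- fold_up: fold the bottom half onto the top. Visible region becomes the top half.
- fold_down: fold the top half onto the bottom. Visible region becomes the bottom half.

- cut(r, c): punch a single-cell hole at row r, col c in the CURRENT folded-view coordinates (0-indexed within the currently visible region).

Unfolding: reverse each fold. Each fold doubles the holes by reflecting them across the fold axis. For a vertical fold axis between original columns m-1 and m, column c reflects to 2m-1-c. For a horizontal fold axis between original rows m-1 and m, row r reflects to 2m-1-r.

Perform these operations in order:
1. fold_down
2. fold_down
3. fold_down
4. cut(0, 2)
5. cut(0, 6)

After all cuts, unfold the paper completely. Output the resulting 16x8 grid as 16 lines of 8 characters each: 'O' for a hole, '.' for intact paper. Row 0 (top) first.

Answer: ........
..O...O.
..O...O.
........
........
..O...O.
..O...O.
........
........
..O...O.
..O...O.
........
........
..O...O.
..O...O.
........

Derivation:
Op 1 fold_down: fold axis h@8; visible region now rows[8,16) x cols[0,8) = 8x8
Op 2 fold_down: fold axis h@12; visible region now rows[12,16) x cols[0,8) = 4x8
Op 3 fold_down: fold axis h@14; visible region now rows[14,16) x cols[0,8) = 2x8
Op 4 cut(0, 2): punch at orig (14,2); cuts so far [(14, 2)]; region rows[14,16) x cols[0,8) = 2x8
Op 5 cut(0, 6): punch at orig (14,6); cuts so far [(14, 2), (14, 6)]; region rows[14,16) x cols[0,8) = 2x8
Unfold 1 (reflect across h@14): 4 holes -> [(13, 2), (13, 6), (14, 2), (14, 6)]
Unfold 2 (reflect across h@12): 8 holes -> [(9, 2), (9, 6), (10, 2), (10, 6), (13, 2), (13, 6), (14, 2), (14, 6)]
Unfold 3 (reflect across h@8): 16 holes -> [(1, 2), (1, 6), (2, 2), (2, 6), (5, 2), (5, 6), (6, 2), (6, 6), (9, 2), (9, 6), (10, 2), (10, 6), (13, 2), (13, 6), (14, 2), (14, 6)]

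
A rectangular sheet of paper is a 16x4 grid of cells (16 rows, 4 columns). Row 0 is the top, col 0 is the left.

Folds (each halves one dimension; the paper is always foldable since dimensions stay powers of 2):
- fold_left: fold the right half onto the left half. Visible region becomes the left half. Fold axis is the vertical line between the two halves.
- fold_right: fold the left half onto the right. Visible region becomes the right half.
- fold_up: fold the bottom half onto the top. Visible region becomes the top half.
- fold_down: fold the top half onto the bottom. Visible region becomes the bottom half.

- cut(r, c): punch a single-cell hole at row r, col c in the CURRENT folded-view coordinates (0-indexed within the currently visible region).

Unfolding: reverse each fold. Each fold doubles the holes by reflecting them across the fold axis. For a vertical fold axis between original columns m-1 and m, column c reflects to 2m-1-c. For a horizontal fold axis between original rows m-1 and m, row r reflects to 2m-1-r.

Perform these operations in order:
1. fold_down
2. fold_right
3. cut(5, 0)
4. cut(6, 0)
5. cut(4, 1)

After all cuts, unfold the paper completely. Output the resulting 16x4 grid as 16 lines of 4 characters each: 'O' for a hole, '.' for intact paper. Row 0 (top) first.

Answer: ....
.OO.
.OO.
O..O
....
....
....
....
....
....
....
....
O..O
.OO.
.OO.
....

Derivation:
Op 1 fold_down: fold axis h@8; visible region now rows[8,16) x cols[0,4) = 8x4
Op 2 fold_right: fold axis v@2; visible region now rows[8,16) x cols[2,4) = 8x2
Op 3 cut(5, 0): punch at orig (13,2); cuts so far [(13, 2)]; region rows[8,16) x cols[2,4) = 8x2
Op 4 cut(6, 0): punch at orig (14,2); cuts so far [(13, 2), (14, 2)]; region rows[8,16) x cols[2,4) = 8x2
Op 5 cut(4, 1): punch at orig (12,3); cuts so far [(12, 3), (13, 2), (14, 2)]; region rows[8,16) x cols[2,4) = 8x2
Unfold 1 (reflect across v@2): 6 holes -> [(12, 0), (12, 3), (13, 1), (13, 2), (14, 1), (14, 2)]
Unfold 2 (reflect across h@8): 12 holes -> [(1, 1), (1, 2), (2, 1), (2, 2), (3, 0), (3, 3), (12, 0), (12, 3), (13, 1), (13, 2), (14, 1), (14, 2)]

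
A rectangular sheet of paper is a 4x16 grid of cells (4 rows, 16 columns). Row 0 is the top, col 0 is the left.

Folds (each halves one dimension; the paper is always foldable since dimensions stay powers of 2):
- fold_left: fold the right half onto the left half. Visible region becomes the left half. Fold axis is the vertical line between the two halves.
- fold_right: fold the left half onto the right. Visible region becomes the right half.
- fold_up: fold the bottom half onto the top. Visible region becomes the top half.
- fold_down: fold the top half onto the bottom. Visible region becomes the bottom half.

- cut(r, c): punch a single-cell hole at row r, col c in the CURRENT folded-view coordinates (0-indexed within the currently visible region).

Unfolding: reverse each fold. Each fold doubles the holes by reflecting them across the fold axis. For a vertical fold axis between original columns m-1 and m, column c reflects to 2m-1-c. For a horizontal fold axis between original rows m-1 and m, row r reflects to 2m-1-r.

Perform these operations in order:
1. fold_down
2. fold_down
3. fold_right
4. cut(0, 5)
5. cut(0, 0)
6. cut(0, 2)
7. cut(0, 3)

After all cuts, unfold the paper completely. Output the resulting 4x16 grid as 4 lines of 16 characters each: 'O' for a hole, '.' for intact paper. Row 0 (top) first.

Op 1 fold_down: fold axis h@2; visible region now rows[2,4) x cols[0,16) = 2x16
Op 2 fold_down: fold axis h@3; visible region now rows[3,4) x cols[0,16) = 1x16
Op 3 fold_right: fold axis v@8; visible region now rows[3,4) x cols[8,16) = 1x8
Op 4 cut(0, 5): punch at orig (3,13); cuts so far [(3, 13)]; region rows[3,4) x cols[8,16) = 1x8
Op 5 cut(0, 0): punch at orig (3,8); cuts so far [(3, 8), (3, 13)]; region rows[3,4) x cols[8,16) = 1x8
Op 6 cut(0, 2): punch at orig (3,10); cuts so far [(3, 8), (3, 10), (3, 13)]; region rows[3,4) x cols[8,16) = 1x8
Op 7 cut(0, 3): punch at orig (3,11); cuts so far [(3, 8), (3, 10), (3, 11), (3, 13)]; region rows[3,4) x cols[8,16) = 1x8
Unfold 1 (reflect across v@8): 8 holes -> [(3, 2), (3, 4), (3, 5), (3, 7), (3, 8), (3, 10), (3, 11), (3, 13)]
Unfold 2 (reflect across h@3): 16 holes -> [(2, 2), (2, 4), (2, 5), (2, 7), (2, 8), (2, 10), (2, 11), (2, 13), (3, 2), (3, 4), (3, 5), (3, 7), (3, 8), (3, 10), (3, 11), (3, 13)]
Unfold 3 (reflect across h@2): 32 holes -> [(0, 2), (0, 4), (0, 5), (0, 7), (0, 8), (0, 10), (0, 11), (0, 13), (1, 2), (1, 4), (1, 5), (1, 7), (1, 8), (1, 10), (1, 11), (1, 13), (2, 2), (2, 4), (2, 5), (2, 7), (2, 8), (2, 10), (2, 11), (2, 13), (3, 2), (3, 4), (3, 5), (3, 7), (3, 8), (3, 10), (3, 11), (3, 13)]

Answer: ..O.OO.OO.OO.O..
..O.OO.OO.OO.O..
..O.OO.OO.OO.O..
..O.OO.OO.OO.O..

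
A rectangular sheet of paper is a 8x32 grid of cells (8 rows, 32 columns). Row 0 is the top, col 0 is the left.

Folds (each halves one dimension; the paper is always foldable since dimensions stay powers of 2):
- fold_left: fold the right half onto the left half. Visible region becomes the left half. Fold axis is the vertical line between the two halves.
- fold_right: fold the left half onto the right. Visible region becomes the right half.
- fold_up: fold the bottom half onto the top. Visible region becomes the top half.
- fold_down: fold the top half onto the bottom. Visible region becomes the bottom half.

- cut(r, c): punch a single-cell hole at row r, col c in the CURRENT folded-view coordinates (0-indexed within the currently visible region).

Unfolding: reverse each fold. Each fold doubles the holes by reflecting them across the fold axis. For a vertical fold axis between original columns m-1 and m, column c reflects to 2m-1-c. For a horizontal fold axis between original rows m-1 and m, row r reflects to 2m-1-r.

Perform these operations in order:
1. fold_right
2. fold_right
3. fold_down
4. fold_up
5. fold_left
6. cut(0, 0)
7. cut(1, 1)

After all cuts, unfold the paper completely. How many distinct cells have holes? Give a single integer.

Answer: 64

Derivation:
Op 1 fold_right: fold axis v@16; visible region now rows[0,8) x cols[16,32) = 8x16
Op 2 fold_right: fold axis v@24; visible region now rows[0,8) x cols[24,32) = 8x8
Op 3 fold_down: fold axis h@4; visible region now rows[4,8) x cols[24,32) = 4x8
Op 4 fold_up: fold axis h@6; visible region now rows[4,6) x cols[24,32) = 2x8
Op 5 fold_left: fold axis v@28; visible region now rows[4,6) x cols[24,28) = 2x4
Op 6 cut(0, 0): punch at orig (4,24); cuts so far [(4, 24)]; region rows[4,6) x cols[24,28) = 2x4
Op 7 cut(1, 1): punch at orig (5,25); cuts so far [(4, 24), (5, 25)]; region rows[4,6) x cols[24,28) = 2x4
Unfold 1 (reflect across v@28): 4 holes -> [(4, 24), (4, 31), (5, 25), (5, 30)]
Unfold 2 (reflect across h@6): 8 holes -> [(4, 24), (4, 31), (5, 25), (5, 30), (6, 25), (6, 30), (7, 24), (7, 31)]
Unfold 3 (reflect across h@4): 16 holes -> [(0, 24), (0, 31), (1, 25), (1, 30), (2, 25), (2, 30), (3, 24), (3, 31), (4, 24), (4, 31), (5, 25), (5, 30), (6, 25), (6, 30), (7, 24), (7, 31)]
Unfold 4 (reflect across v@24): 32 holes -> [(0, 16), (0, 23), (0, 24), (0, 31), (1, 17), (1, 22), (1, 25), (1, 30), (2, 17), (2, 22), (2, 25), (2, 30), (3, 16), (3, 23), (3, 24), (3, 31), (4, 16), (4, 23), (4, 24), (4, 31), (5, 17), (5, 22), (5, 25), (5, 30), (6, 17), (6, 22), (6, 25), (6, 30), (7, 16), (7, 23), (7, 24), (7, 31)]
Unfold 5 (reflect across v@16): 64 holes -> [(0, 0), (0, 7), (0, 8), (0, 15), (0, 16), (0, 23), (0, 24), (0, 31), (1, 1), (1, 6), (1, 9), (1, 14), (1, 17), (1, 22), (1, 25), (1, 30), (2, 1), (2, 6), (2, 9), (2, 14), (2, 17), (2, 22), (2, 25), (2, 30), (3, 0), (3, 7), (3, 8), (3, 15), (3, 16), (3, 23), (3, 24), (3, 31), (4, 0), (4, 7), (4, 8), (4, 15), (4, 16), (4, 23), (4, 24), (4, 31), (5, 1), (5, 6), (5, 9), (5, 14), (5, 17), (5, 22), (5, 25), (5, 30), (6, 1), (6, 6), (6, 9), (6, 14), (6, 17), (6, 22), (6, 25), (6, 30), (7, 0), (7, 7), (7, 8), (7, 15), (7, 16), (7, 23), (7, 24), (7, 31)]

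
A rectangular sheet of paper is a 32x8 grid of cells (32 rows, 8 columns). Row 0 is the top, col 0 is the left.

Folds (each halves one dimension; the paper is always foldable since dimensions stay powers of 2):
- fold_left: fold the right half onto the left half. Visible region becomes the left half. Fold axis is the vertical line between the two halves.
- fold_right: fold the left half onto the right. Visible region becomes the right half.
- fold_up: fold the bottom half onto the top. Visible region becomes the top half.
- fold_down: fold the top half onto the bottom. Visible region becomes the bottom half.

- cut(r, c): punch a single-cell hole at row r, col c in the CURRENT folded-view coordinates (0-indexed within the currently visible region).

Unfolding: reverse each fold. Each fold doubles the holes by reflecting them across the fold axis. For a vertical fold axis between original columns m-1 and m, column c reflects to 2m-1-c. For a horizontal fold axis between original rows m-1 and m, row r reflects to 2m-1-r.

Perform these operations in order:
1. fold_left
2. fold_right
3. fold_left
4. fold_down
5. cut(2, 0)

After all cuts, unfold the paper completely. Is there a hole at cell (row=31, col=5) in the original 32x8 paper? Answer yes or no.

Answer: no

Derivation:
Op 1 fold_left: fold axis v@4; visible region now rows[0,32) x cols[0,4) = 32x4
Op 2 fold_right: fold axis v@2; visible region now rows[0,32) x cols[2,4) = 32x2
Op 3 fold_left: fold axis v@3; visible region now rows[0,32) x cols[2,3) = 32x1
Op 4 fold_down: fold axis h@16; visible region now rows[16,32) x cols[2,3) = 16x1
Op 5 cut(2, 0): punch at orig (18,2); cuts so far [(18, 2)]; region rows[16,32) x cols[2,3) = 16x1
Unfold 1 (reflect across h@16): 2 holes -> [(13, 2), (18, 2)]
Unfold 2 (reflect across v@3): 4 holes -> [(13, 2), (13, 3), (18, 2), (18, 3)]
Unfold 3 (reflect across v@2): 8 holes -> [(13, 0), (13, 1), (13, 2), (13, 3), (18, 0), (18, 1), (18, 2), (18, 3)]
Unfold 4 (reflect across v@4): 16 holes -> [(13, 0), (13, 1), (13, 2), (13, 3), (13, 4), (13, 5), (13, 6), (13, 7), (18, 0), (18, 1), (18, 2), (18, 3), (18, 4), (18, 5), (18, 6), (18, 7)]
Holes: [(13, 0), (13, 1), (13, 2), (13, 3), (13, 4), (13, 5), (13, 6), (13, 7), (18, 0), (18, 1), (18, 2), (18, 3), (18, 4), (18, 5), (18, 6), (18, 7)]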